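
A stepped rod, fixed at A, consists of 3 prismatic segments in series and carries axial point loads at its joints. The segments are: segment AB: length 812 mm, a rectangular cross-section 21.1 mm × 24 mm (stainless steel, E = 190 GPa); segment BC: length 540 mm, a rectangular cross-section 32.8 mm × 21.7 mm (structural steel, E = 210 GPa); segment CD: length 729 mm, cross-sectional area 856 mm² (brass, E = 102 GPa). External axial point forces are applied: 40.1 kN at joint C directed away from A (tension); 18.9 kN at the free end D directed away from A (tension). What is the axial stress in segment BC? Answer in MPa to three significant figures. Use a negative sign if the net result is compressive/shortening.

82.9 MPa

Internal axial forces (sectioning from the free end, tension +): N_CD = 18.9 kN, N_BC = 59 kN, N_AB = 59 kN.
A_BC = 711.8 mm².
σ_BC = N_BC/A_BC = 59000/711.8 = 82.89 MPa.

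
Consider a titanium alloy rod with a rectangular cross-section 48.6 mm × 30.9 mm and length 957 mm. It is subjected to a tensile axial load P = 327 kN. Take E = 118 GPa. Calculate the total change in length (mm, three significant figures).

1.77 mm

A = 1502 mm².
δ_mech = NL/(AE) = 327000·957/(1502·118000) = 1.766 mm.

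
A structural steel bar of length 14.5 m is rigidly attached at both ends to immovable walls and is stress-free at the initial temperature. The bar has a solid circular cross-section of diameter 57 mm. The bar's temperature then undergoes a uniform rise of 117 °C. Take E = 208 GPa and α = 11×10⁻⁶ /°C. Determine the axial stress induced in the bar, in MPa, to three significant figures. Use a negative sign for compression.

-268 MPa

Free thermal expansion αLΔT = 11e-6 · 14500 · 117 = 18.66 mm.
The walls impose strain ε = −(18.66)/14500 = -1.2870e-03; σ = Eε = 208000 · -1.2870e-03 = -267.7 MPa.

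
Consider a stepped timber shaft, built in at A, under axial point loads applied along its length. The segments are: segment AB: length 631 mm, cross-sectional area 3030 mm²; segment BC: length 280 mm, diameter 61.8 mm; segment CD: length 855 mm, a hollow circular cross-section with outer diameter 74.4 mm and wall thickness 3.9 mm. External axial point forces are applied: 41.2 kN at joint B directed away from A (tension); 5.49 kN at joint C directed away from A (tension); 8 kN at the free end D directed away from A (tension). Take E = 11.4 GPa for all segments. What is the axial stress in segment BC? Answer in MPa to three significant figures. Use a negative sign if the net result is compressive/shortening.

Internal axial forces (sectioning from the free end, tension +): N_CD = 8 kN, N_BC = 13.49 kN, N_AB = 54.69 kN.
A_BC = 3000 mm².
σ_BC = N_BC/A_BC = 13490/3000 = 4.497 MPa.

4.50 MPa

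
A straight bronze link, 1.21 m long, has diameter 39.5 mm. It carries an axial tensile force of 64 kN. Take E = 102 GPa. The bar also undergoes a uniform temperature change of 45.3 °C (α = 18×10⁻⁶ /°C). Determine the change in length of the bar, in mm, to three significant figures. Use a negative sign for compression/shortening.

A = 1225 mm².
δ_mech = NL/(AE) = 64000·1210/(1225·102000) = 0.6196 mm.
δ_thermal = αLΔT = 18e-6·1210·45.3 = 0.9866 mm.
δ = δ_mech + δ_thermal = 1.606 mm.

1.61 mm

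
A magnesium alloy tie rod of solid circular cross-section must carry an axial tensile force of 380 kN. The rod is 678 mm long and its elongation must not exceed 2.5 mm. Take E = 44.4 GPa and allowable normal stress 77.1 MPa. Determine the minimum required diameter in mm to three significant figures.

79.2 mm

Required area A ≥ P/σ_allow = 380000/77.1 = 4929 mm².
For a solid circular section, d ≥ √(4A/π) = 79.22 mm.
Elongation limit: A ≥ PL/(Eδ_allow) = 380000·678/(44400·2.5) = 2321 mm² ⇒ d ≥ 54.36 mm.
The stress limit governs.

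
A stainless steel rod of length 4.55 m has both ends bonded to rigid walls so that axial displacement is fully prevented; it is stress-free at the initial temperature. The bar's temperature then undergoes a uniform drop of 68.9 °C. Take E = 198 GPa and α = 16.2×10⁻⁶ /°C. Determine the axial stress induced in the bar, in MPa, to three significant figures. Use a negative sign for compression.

Free thermal expansion αLΔT = 16.2e-6 · 4550 · -68.9 = -5.079 mm.
The walls impose strain ε = −(-5.079)/4550 = 1.1162e-03; σ = Eε = 198000 · 1.1162e-03 = 221 MPa.

221 MPa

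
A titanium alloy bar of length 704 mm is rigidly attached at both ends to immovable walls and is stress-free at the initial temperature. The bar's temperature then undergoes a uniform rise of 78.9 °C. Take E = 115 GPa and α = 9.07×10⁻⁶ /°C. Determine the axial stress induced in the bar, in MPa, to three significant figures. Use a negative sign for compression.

-82.3 MPa

Free thermal expansion αLΔT = 9.07e-6 · 704 · 78.9 = 0.5038 mm.
The walls impose strain ε = −(0.5038)/704 = -7.1562e-04; σ = Eε = 115000 · -7.1562e-04 = -82.3 MPa.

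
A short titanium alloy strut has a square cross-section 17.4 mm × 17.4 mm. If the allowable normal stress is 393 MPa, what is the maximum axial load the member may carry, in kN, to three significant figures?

119 kN

A = 302.8 mm².
P_max = σ_allow · A = 393 · 302.8 = 119000 N = 119 kN.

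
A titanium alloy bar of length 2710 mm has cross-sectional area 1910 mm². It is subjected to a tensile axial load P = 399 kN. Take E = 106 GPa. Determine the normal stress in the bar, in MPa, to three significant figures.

209 MPa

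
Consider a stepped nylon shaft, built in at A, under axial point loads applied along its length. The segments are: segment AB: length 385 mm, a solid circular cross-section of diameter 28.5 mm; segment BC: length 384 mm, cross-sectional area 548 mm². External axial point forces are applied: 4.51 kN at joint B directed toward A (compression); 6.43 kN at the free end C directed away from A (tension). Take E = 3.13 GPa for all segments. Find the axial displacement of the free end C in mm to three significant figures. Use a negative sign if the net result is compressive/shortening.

Internal axial forces (sectioning from the free end, tension +): N_BC = 6.43 kN, N_AB = 1.92 kN.
A_AB = 637.9 mm².
δ_AB = 1920·385/(637.9·3130) = 0.3702 mm
δ_BC = 6430·384/(548·3130) = 1.44 mm
δ = Σδ_i = 1.81 mm.

1.81 mm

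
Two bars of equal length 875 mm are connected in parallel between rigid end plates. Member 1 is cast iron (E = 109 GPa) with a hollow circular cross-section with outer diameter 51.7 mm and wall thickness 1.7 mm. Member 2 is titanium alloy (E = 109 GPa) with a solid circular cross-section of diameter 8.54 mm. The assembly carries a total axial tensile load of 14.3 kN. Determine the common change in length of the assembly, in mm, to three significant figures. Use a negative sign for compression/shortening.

0.354 mm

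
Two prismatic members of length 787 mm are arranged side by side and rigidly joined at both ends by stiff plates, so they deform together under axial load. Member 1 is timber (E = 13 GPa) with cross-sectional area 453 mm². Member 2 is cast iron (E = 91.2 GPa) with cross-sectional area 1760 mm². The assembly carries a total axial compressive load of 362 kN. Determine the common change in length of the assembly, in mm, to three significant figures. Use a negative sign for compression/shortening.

-1.71 mm

Equal strain + equilibrium ⇒ each member carries load in proportion to AE: A₁E₁ = 5889000 N, A₂E₂ = 160500000 N, ΣAE = 166400000 N.
δ = PL/ΣAE = -362000·787/166400000 = -1.712 mm.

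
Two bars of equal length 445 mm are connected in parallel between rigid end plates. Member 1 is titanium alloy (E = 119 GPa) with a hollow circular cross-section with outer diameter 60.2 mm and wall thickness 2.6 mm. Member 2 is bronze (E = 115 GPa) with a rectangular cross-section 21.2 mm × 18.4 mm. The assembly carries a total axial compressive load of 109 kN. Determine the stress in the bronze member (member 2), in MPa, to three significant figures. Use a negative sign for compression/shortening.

-124 MPa

A_1 = 470.5 mm².
A_2 = 390.1 mm².
Equal strain + equilibrium ⇒ each member carries load in proportion to AE: A₁E₁ = 55990000 N, A₂E₂ = 44860000 N, ΣAE = 100800000 N.
σ₂ = P·E₂/ΣAE = -109000·115000/100800000 = -124.3 MPa.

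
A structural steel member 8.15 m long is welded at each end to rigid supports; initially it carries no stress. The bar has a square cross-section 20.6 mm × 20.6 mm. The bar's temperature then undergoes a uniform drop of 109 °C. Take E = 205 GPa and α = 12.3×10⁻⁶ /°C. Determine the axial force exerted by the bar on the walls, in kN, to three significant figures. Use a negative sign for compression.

117 kN

Free thermal expansion αLΔT = 12.3e-6 · 8150 · -109 = -10.93 mm.
The walls impose strain ε = −(-10.93)/8150 = 1.3407e-03; σ = Eε = 205000 · 1.3407e-03 = 274.8 MPa.
Wall reaction R = σ·A = 274.8·424.4 = 116600 N = 116.6 kN.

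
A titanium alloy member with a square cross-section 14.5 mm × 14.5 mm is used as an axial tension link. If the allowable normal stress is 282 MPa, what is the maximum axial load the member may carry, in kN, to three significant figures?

A = 210.2 mm².
P_max = σ_allow · A = 282 · 210.2 = 59290 N = 59.29 kN.

59.3 kN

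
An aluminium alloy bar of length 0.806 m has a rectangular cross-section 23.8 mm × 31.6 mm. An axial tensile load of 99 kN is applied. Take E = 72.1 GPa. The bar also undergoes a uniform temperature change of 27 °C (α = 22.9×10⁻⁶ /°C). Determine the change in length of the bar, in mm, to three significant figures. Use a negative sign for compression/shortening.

1.97 mm

A = 752.1 mm².
δ_mech = NL/(AE) = 99000·806/(752.1·72100) = 1.472 mm.
δ_thermal = αLΔT = 22.9e-6·806·27 = 0.4983 mm.
δ = δ_mech + δ_thermal = 1.97 mm.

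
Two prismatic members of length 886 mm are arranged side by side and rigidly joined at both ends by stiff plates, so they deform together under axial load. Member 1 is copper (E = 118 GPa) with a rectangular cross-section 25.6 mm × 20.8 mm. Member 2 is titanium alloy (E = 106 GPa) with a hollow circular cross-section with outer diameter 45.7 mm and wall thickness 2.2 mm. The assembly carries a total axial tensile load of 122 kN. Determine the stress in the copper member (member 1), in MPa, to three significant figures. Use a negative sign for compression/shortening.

A_1 = 532.5 mm².
A_2 = 300.7 mm².
Equal strain + equilibrium ⇒ each member carries load in proportion to AE: A₁E₁ = 62830000 N, A₂E₂ = 31870000 N, ΣAE = 94700000 N.
σ₁ = P·E₁/ΣAE = 122000·118000/94700000 = 152 MPa.

152 MPa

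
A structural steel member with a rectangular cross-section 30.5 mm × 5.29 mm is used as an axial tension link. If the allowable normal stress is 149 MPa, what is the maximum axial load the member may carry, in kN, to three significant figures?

A = 161.3 mm².
P_max = σ_allow · A = 149 · 161.3 = 24040 N = 24.04 kN.

24.0 kN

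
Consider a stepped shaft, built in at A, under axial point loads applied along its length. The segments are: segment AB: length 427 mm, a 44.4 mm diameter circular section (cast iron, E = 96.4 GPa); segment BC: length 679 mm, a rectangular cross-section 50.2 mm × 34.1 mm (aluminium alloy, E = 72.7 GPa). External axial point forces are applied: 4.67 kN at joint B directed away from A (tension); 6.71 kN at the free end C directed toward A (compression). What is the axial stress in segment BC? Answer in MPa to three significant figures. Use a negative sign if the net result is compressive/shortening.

Internal axial forces (sectioning from the free end, tension +): N_BC = -6.71 kN, N_AB = -2.04 kN.
A_BC = 1712 mm².
σ_BC = N_BC/A_BC = -6710/1712 = -3.92 MPa.

-3.92 MPa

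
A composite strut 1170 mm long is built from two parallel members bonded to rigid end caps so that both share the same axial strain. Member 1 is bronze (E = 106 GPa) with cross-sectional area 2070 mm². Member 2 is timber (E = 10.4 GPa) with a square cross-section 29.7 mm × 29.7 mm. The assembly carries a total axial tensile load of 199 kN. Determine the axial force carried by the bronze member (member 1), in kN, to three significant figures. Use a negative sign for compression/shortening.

A_2 = 882.1 mm².
Equal strain + equilibrium ⇒ each member carries load in proportion to AE: A₁E₁ = 219400000 N, A₂E₂ = 9174000 N, ΣAE = 228600000 N.
F₁ = P·A₁E₁/ΣAE = 199000·219400000/228600000 = 191000 N.

191 kN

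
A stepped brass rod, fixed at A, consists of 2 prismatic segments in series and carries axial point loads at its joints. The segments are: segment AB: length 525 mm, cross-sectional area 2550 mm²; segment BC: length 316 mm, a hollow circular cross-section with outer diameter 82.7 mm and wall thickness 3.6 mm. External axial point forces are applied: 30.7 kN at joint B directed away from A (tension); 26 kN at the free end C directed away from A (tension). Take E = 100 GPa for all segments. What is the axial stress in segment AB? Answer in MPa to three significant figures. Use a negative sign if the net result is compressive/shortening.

Internal axial forces (sectioning from the free end, tension +): N_BC = 26 kN, N_AB = 56.7 kN.
σ_AB = N_AB/A_AB = 56700/2550 = 22.24 MPa.

22.2 MPa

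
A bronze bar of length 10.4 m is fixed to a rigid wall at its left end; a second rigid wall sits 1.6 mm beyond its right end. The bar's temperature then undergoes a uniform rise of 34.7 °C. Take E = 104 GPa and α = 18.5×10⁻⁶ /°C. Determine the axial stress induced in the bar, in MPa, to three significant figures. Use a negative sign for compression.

-50.8 MPa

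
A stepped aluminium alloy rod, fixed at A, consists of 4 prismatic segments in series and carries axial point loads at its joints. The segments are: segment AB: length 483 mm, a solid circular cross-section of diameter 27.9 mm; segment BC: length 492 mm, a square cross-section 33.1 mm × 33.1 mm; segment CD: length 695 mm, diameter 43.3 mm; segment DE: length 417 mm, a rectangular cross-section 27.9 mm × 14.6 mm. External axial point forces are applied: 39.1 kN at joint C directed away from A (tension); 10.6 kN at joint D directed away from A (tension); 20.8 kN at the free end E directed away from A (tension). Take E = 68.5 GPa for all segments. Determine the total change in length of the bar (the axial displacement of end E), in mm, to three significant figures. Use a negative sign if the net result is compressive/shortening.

Internal axial forces (sectioning from the free end, tension +): N_DE = 20.8 kN, N_CD = 31.4 kN, N_BC = 70.5 kN, N_AB = 70.5 kN.
A_AB = 611.4 mm².
A_BC = 1096 mm².
A_CD = 1473 mm².
A_DE = 407.3 mm².
δ_AB = 70500·483/(611.4·68500) = 0.8131 mm
δ_BC = 70500·492/(1096·68500) = 0.4622 mm
δ_CD = 31400·695/(1473·68500) = 0.2164 mm
δ_DE = 20800·417/(407.3·68500) = 0.3109 mm
δ = Σδ_i = 1.802 mm.

1.80 mm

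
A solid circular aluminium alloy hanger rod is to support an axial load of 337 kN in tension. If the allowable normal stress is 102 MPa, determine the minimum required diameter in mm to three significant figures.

Required area A ≥ P/σ_allow = 337000/102 = 3304 mm².
For a solid circular section, d ≥ √(4A/π) = 64.86 mm.

64.9 mm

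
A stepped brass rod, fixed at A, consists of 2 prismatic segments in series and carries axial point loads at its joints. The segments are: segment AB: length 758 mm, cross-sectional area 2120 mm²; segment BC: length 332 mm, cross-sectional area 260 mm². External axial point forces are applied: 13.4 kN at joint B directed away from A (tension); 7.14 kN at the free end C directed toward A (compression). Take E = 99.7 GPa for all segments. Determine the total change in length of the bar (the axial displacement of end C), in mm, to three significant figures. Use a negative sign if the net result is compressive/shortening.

Internal axial forces (sectioning from the free end, tension +): N_BC = -7.14 kN, N_AB = 6.26 kN.
δ_AB = 6260·758/(2120·99700) = 0.02245 mm
δ_BC = -7140·332/(260·99700) = -0.09145 mm
δ = Σδ_i = -0.069 mm.

-0.0690 mm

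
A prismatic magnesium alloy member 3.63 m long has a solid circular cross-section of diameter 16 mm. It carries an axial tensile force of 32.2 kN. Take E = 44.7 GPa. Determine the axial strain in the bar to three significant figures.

0.00358

A = 201.1 mm².
σ = N/A = 160.1 MPa; ε = σ/E = 160.1/44700 = 3.583e-03.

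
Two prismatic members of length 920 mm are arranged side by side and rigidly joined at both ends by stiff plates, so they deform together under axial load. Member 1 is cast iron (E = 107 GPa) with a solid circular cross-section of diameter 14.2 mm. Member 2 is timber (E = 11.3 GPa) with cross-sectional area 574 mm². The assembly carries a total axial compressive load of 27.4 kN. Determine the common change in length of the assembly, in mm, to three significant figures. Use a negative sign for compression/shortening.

-1.08 mm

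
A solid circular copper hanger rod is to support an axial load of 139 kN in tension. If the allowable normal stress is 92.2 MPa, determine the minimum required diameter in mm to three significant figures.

43.8 mm

Required area A ≥ P/σ_allow = 139000/92.2 = 1508 mm².
For a solid circular section, d ≥ √(4A/π) = 43.81 mm.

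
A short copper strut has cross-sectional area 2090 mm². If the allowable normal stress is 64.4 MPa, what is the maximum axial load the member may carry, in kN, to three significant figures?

135 kN

P_max = σ_allow · A = 64.4 · 2090 = 134600 N = 134.6 kN.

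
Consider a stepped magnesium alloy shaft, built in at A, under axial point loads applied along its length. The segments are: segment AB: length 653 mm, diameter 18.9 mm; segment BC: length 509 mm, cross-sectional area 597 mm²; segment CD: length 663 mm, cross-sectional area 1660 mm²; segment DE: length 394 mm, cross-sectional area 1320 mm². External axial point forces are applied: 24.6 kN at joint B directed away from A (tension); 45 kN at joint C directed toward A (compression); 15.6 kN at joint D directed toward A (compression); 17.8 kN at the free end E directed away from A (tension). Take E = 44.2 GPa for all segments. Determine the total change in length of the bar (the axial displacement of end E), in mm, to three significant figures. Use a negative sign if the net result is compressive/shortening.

-1.64 mm

Internal axial forces (sectioning from the free end, tension +): N_DE = 17.8 kN, N_CD = 2.2 kN, N_BC = -42.8 kN, N_AB = -18.2 kN.
A_AB = 280.6 mm².
δ_AB = -18200·653/(280.6·44200) = -0.9584 mm
δ_BC = -42800·509/(597·44200) = -0.8256 mm
δ_CD = 2200·663/(1660·44200) = 0.01988 mm
δ_DE = 17800·394/(1320·44200) = 0.1202 mm
δ = Σδ_i = -1.644 mm.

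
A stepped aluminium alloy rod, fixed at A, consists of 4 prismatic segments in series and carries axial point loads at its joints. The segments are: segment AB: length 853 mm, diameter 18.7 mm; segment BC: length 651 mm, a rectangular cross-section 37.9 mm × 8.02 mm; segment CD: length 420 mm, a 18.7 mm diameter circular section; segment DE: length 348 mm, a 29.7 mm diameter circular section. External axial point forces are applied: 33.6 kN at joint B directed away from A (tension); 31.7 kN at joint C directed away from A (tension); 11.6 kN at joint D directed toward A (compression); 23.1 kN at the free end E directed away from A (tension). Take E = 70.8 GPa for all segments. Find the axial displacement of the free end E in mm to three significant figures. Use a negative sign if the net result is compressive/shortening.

Internal axial forces (sectioning from the free end, tension +): N_DE = 23.1 kN, N_CD = 11.5 kN, N_BC = 43.2 kN, N_AB = 76.8 kN.
A_AB = 274.6 mm².
A_BC = 304 mm².
A_CD = 274.6 mm².
A_DE = 692.8 mm².
δ_AB = 76800·853/(274.6·70800) = 3.369 mm
δ_BC = 43200·651/(304·70800) = 1.307 mm
δ_CD = 11500·420/(274.6·70800) = 0.2484 mm
δ_DE = 23100·348/(692.8·70800) = 0.1639 mm
δ = Σδ_i = 5.088 mm.

5.09 mm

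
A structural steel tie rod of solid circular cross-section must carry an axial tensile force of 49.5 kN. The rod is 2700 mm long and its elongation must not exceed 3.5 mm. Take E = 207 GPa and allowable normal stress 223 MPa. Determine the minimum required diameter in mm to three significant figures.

Required area A ≥ P/σ_allow = 49500/223 = 222 mm².
For a solid circular section, d ≥ √(4A/π) = 16.81 mm.
Elongation limit: A ≥ PL/(Eδ_allow) = 49500·2700/(207000·3.5) = 184.5 mm² ⇒ d ≥ 15.33 mm.
The stress limit governs.

16.8 mm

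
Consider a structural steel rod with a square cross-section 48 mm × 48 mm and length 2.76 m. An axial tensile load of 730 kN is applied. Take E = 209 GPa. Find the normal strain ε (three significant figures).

0.00152

A = 2304 mm².
σ = N/A = 316.8 MPa; ε = σ/E = 316.8/209000 = 1.516e-03.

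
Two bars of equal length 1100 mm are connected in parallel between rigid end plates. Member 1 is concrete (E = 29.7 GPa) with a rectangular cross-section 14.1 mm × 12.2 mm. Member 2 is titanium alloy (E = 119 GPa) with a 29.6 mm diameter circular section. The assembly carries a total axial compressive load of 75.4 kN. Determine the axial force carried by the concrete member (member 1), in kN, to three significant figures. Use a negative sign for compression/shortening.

A_1 = 172 mm².
A_2 = 688.1 mm².
Equal strain + equilibrium ⇒ each member carries load in proportion to AE: A₁E₁ = 5109000 N, A₂E₂ = 81890000 N, ΣAE = 87000000 N.
F₁ = P·A₁E₁/ΣAE = -75400·5109000/87000000 = -4428 N.

-4.43 kN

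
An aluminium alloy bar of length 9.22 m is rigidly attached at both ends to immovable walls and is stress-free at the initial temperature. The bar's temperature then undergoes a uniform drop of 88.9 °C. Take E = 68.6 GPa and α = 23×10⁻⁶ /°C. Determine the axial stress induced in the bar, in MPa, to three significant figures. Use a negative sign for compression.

Free thermal expansion αLΔT = 23e-6 · 9220 · -88.9 = -18.85 mm.
The walls impose strain ε = −(-18.85)/9220 = 2.0447e-03; σ = Eε = 68600 · 2.0447e-03 = 140.3 MPa.

140 MPa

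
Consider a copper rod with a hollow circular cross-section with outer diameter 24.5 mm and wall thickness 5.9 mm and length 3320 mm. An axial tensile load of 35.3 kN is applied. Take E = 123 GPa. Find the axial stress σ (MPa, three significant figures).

102 MPa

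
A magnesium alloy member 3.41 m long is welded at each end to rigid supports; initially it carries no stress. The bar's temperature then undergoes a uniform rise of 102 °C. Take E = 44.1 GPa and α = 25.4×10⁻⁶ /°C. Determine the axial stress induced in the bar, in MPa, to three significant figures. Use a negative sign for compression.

-114 MPa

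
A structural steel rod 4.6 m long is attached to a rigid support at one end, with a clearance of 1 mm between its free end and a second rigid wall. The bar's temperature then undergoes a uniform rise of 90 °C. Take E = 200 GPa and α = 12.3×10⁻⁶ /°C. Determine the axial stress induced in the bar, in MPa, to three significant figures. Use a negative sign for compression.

-178 MPa

Free thermal expansion αLΔT = 12.3e-6 · 4600 · 90 = 5.092 mm.
The walls engage after the gap closes; constrained expansion = 5.092 − 1 = 4.092 mm.
The walls impose strain ε = −(4.092)/4600 = -8.8961e-04; σ = Eε = 200000 · -8.8961e-04 = -177.9 MPa.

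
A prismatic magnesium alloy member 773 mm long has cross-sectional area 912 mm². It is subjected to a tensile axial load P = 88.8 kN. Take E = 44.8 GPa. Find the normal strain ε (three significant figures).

σ = N/A = 97.37 MPa; ε = σ/E = 97.37/44800 = 2.173e-03.

0.00217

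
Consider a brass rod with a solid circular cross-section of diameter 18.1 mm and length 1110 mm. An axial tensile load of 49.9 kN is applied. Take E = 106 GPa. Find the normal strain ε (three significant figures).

A = 257.3 mm².
σ = N/A = 193.9 MPa; ε = σ/E = 193.9/106000 = 1.830e-03.

0.00183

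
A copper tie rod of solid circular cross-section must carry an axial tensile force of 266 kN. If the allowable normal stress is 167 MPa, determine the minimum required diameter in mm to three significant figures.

Required area A ≥ P/σ_allow = 266000/167 = 1593 mm².
For a solid circular section, d ≥ √(4A/π) = 45.03 mm.

45.0 mm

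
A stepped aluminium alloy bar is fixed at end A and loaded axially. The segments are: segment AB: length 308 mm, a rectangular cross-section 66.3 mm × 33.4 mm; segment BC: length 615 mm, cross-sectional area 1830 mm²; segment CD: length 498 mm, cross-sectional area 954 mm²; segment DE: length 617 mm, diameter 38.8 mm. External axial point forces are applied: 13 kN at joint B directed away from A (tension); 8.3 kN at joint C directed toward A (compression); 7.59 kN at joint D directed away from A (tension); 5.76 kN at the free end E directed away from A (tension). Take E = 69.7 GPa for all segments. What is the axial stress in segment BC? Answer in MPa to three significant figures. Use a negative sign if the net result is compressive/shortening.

2.76 MPa

Internal axial forces (sectioning from the free end, tension +): N_DE = 5.76 kN, N_CD = 13.35 kN, N_BC = 5.05 kN, N_AB = 18.05 kN.
σ_BC = N_BC/A_BC = 5050/1830 = 2.76 MPa.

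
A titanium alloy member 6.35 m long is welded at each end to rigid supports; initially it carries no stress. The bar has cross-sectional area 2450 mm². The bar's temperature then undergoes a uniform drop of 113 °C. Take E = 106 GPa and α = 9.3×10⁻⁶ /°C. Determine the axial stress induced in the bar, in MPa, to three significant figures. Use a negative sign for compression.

111 MPa

Free thermal expansion αLΔT = 9.3e-6 · 6350 · -113 = -6.673 mm.
The walls impose strain ε = −(-6.673)/6350 = 1.0509e-03; σ = Eε = 106000 · 1.0509e-03 = 111.4 MPa.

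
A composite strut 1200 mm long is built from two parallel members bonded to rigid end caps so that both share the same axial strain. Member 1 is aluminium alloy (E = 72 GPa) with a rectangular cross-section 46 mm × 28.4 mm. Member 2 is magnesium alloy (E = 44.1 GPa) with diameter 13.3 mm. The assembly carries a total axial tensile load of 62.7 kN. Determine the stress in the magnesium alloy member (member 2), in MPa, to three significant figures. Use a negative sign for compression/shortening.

A_1 = 1306 mm².
A_2 = 138.9 mm².
Equal strain + equilibrium ⇒ each member carries load in proportion to AE: A₁E₁ = 94060000 N, A₂E₂ = 6127000 N, ΣAE = 100200000 N.
σ₂ = P·E₂/ΣAE = 62700·44100/100200000 = 27.6 MPa.

27.6 MPa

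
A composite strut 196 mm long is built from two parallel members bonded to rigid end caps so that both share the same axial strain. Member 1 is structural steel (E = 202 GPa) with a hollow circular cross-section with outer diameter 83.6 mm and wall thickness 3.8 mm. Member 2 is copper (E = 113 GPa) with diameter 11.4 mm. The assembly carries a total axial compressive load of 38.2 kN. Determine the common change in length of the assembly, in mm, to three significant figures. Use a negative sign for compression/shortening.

A_1 = 952.7 mm².
A_2 = 102.1 mm².
Equal strain + equilibrium ⇒ each member carries load in proportion to AE: A₁E₁ = 192400000 N, A₂E₂ = 11530000 N, ΣAE = 204000000 N.
δ = PL/ΣAE = -38200·196/204000000 = -0.03671 mm.

-0.0367 mm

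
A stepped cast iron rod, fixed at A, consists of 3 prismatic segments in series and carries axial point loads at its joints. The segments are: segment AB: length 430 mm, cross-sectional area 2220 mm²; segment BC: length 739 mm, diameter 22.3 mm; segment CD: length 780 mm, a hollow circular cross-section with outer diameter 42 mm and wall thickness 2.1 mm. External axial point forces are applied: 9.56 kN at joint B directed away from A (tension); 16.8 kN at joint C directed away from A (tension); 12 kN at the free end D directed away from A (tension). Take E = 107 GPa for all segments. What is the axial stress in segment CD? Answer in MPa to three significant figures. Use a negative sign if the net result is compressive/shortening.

45.6 MPa

Internal axial forces (sectioning from the free end, tension +): N_CD = 12 kN, N_BC = 28.8 kN, N_AB = 38.36 kN.
A_CD = 263.2 mm².
σ_CD = N_CD/A_CD = 12000/263.2 = 45.59 MPa.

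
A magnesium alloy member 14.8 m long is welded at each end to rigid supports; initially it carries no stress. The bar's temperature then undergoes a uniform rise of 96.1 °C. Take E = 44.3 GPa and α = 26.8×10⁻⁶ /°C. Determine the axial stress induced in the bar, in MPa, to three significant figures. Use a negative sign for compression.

-114 MPa

Free thermal expansion αLΔT = 26.8e-6 · 14800 · 96.1 = 38.12 mm.
The walls impose strain ε = −(38.12)/14800 = -2.5755e-03; σ = Eε = 44300 · -2.5755e-03 = -114.1 MPa.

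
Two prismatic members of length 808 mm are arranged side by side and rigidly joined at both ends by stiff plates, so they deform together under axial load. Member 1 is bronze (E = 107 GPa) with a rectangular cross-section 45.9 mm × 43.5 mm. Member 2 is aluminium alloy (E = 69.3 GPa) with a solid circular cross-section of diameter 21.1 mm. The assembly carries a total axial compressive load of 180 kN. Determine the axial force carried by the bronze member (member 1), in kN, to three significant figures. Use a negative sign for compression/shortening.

-162 kN

A_1 = 1997 mm².
A_2 = 349.7 mm².
Equal strain + equilibrium ⇒ each member carries load in proportion to AE: A₁E₁ = 213600000 N, A₂E₂ = 24230000 N, ΣAE = 237900000 N.
F₁ = P·A₁E₁/ΣAE = -180000·213600000/237900000 = -161700 N.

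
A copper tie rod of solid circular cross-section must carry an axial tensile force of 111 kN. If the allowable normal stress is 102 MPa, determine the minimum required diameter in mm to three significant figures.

37.2 mm

Required area A ≥ P/σ_allow = 111000/102 = 1088 mm².
For a solid circular section, d ≥ √(4A/π) = 37.22 mm.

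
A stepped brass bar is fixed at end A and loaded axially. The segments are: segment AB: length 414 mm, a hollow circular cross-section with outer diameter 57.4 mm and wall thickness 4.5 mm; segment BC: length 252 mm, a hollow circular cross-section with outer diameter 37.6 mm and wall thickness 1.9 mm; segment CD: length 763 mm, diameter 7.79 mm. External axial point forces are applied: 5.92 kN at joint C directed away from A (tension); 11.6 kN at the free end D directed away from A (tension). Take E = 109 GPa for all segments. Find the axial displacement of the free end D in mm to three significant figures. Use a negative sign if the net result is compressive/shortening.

1.98 mm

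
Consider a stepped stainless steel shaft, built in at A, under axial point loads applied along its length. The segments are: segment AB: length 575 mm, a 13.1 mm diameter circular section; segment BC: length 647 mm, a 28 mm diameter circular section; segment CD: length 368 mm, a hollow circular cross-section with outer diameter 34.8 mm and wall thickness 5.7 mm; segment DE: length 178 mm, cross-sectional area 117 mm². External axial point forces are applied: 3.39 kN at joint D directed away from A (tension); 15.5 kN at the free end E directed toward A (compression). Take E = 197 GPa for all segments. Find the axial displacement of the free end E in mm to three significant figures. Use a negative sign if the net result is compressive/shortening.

Internal axial forces (sectioning from the free end, tension +): N_DE = -15.5 kN, N_CD = -12.11 kN, N_BC = -12.11 kN, N_AB = -12.11 kN.
A_AB = 134.8 mm².
A_BC = 615.8 mm².
A_CD = 521.1 mm².
δ_AB = -12110·575/(134.8·197000) = -0.2622 mm
δ_BC = -12110·647/(615.8·197000) = -0.06459 mm
δ_CD = -12110·368/(521.1·197000) = -0.04341 mm
δ_DE = -15500·178/(117·197000) = -0.1197 mm
δ = Σδ_i = -0.49 mm.

-0.490 mm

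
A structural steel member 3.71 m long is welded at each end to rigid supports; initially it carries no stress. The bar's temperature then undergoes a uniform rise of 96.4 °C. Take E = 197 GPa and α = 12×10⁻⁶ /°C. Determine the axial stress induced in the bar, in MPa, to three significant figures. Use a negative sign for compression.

-228 MPa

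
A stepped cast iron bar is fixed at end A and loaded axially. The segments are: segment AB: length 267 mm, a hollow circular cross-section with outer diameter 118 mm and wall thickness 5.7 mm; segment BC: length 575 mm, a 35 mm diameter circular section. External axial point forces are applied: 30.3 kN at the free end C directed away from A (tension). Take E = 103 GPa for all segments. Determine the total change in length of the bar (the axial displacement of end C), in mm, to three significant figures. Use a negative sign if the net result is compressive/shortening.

Internal axial forces (sectioning from the free end, tension +): N_BC = 30.3 kN, N_AB = 30.3 kN.
A_AB = 2011 mm².
A_BC = 962.1 mm².
δ_AB = 30300·267/(2011·103000) = 0.03906 mm
δ_BC = 30300·575/(962.1·103000) = 0.1758 mm
δ = Σδ_i = 0.2149 mm.

0.215 mm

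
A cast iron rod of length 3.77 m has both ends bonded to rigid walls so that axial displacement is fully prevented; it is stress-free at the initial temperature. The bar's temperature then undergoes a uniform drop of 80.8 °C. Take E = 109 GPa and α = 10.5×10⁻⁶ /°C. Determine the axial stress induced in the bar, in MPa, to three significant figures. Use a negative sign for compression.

Free thermal expansion αLΔT = 10.5e-6 · 3770 · -80.8 = -3.198 mm.
The walls impose strain ε = −(-3.198)/3770 = 8.4840e-04; σ = Eε = 109000 · 8.4840e-04 = 92.48 MPa.

92.5 MPa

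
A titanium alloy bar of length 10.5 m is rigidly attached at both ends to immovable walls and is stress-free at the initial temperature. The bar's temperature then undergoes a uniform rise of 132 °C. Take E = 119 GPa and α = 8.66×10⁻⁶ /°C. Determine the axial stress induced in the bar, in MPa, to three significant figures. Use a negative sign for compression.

Free thermal expansion αLΔT = 8.66e-6 · 10500 · 132 = 12 mm.
The walls impose strain ε = −(12)/10500 = -1.1431e-03; σ = Eε = 119000 · -1.1431e-03 = -136 MPa.

-136 MPa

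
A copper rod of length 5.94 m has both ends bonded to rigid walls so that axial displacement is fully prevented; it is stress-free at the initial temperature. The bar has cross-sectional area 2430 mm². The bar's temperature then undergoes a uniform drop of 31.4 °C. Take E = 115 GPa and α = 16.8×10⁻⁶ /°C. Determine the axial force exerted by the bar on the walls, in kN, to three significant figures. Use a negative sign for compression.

Free thermal expansion αLΔT = 16.8e-6 · 5940 · -31.4 = -3.133 mm.
The walls impose strain ε = −(-3.133)/5940 = 5.2752e-04; σ = Eε = 115000 · 5.2752e-04 = 60.66 MPa.
Wall reaction R = σ·A = 60.66·2430 = 147400 N = 147.4 kN.

147 kN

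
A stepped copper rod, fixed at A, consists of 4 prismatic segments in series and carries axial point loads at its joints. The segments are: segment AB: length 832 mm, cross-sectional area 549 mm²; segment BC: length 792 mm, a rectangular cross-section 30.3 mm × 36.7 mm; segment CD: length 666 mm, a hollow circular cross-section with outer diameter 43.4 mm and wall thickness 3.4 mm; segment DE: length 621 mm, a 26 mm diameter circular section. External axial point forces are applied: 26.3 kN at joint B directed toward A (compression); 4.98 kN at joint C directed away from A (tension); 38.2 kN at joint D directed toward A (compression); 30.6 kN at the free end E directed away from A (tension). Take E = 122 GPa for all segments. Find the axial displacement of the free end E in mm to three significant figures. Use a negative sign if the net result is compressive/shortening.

Internal axial forces (sectioning from the free end, tension +): N_DE = 30.6 kN, N_CD = -7.6 kN, N_BC = -2.62 kN, N_AB = -28.92 kN.
A_BC = 1112 mm².
A_CD = 427.3 mm².
A_DE = 530.9 mm².
δ_AB = -28920·832/(549·122000) = -0.3592 mm
δ_BC = -2620·792/(1112·122000) = -0.0153 mm
δ_CD = -7600·666/(427.3·122000) = -0.0971 mm
δ_DE = 30600·621/(530.9·122000) = 0.2934 mm
δ = Σδ_i = -0.1783 mm.

-0.178 mm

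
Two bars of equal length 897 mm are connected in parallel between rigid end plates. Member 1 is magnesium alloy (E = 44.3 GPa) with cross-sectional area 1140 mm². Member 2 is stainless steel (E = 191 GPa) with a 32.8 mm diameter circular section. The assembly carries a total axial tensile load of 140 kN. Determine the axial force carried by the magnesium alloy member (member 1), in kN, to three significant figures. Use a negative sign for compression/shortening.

33.4 kN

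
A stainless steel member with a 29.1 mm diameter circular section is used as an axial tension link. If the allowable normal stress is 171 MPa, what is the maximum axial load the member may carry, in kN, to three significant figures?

114 kN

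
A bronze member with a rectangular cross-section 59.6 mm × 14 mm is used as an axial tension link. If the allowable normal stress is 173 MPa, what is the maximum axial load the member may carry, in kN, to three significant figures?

A = 834.4 mm².
P_max = σ_allow · A = 173 · 834.4 = 144400 N = 144.4 kN.

144 kN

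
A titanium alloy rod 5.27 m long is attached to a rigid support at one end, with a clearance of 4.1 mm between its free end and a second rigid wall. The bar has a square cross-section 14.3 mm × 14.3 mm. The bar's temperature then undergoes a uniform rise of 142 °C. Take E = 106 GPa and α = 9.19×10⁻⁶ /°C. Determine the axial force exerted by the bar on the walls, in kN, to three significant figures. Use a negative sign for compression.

-11.4 kN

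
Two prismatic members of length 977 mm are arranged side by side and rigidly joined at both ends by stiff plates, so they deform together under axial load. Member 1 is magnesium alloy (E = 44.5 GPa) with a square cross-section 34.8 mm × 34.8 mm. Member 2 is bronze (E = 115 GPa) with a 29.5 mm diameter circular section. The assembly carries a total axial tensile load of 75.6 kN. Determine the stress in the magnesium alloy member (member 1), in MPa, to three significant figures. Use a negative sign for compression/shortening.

A_1 = 1211 mm².
A_2 = 683.5 mm².
Equal strain + equilibrium ⇒ each member carries load in proportion to AE: A₁E₁ = 53890000 N, A₂E₂ = 78600000 N, ΣAE = 132500000 N.
σ₁ = P·E₁/ΣAE = 75600·44500/132500000 = 25.39 MPa.

25.4 MPa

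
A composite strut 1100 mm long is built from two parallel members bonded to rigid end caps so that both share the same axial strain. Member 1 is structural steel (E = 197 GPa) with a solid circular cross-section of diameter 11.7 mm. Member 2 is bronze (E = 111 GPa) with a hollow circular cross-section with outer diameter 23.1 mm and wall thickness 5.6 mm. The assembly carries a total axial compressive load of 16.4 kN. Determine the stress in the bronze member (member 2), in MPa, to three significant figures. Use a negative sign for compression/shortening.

A_1 = 107.5 mm².
A_2 = 307.9 mm².
Equal strain + equilibrium ⇒ each member carries load in proportion to AE: A₁E₁ = 21180000 N, A₂E₂ = 34170000 N, ΣAE = 55350000 N.
σ₂ = P·E₂/ΣAE = -16400·111000/55350000 = -32.89 MPa.

-32.9 MPa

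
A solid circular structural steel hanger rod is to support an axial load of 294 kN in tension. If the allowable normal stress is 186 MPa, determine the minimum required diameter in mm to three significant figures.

44.9 mm

Required area A ≥ P/σ_allow = 294000/186 = 1581 mm².
For a solid circular section, d ≥ √(4A/π) = 44.86 mm.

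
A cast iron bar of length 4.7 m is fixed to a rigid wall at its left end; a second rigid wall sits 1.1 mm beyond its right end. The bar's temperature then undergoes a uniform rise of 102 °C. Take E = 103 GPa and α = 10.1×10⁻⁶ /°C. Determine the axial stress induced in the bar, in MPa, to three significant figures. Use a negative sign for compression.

-82.0 MPa

Free thermal expansion αLΔT = 10.1e-6 · 4700 · 102 = 4.842 mm.
The walls engage after the gap closes; constrained expansion = 4.842 − 1.1 = 3.742 mm.
The walls impose strain ε = −(3.742)/4700 = -7.9616e-04; σ = Eε = 103000 · -7.9616e-04 = -82 MPa.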